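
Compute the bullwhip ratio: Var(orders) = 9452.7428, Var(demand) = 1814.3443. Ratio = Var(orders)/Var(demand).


BW = 9452.7428 / 1814.3443 = 5.2100

5.2100


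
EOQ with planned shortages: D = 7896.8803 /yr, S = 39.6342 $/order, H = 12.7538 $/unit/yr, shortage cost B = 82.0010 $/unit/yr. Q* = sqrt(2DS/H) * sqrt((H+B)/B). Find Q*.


sqrt(2DS/H) = 221.5430
sqrt((H+B)/B) = 1.0750
Q* = 221.5430 * 1.0750 = 238.1492

238.1492 units


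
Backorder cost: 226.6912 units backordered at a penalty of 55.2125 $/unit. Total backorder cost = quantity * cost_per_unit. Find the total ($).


Total = 226.6912 * 55.2125 = 12516.1879

12516.1879 $


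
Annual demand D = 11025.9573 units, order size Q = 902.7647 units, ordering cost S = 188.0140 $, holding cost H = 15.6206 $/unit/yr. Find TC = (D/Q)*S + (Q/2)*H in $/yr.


Ordering cost = D*S/Q = 2296.3175
Holding cost = Q*H/2 = 7050.8631
TC = 2296.3175 + 7050.8631 = 9347.1806

9347.1806 $/yr


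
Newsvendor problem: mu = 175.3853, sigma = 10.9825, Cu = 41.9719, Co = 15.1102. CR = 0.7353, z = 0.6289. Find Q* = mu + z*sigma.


CR = Cu/(Cu+Co) = 41.9719/(41.9719+15.1102) = 0.7353
z = 0.6289
Q* = 175.3853 + 0.6289 * 10.9825 = 182.2922

182.2922 units


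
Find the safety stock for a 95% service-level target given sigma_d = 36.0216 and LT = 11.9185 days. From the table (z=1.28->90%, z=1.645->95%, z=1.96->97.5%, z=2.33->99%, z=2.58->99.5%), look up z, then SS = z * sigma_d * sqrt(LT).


From the table, SL = 95% corresponds to z = 1.645
sqrt(LT) = sqrt(11.9185) = 3.4523
SS = 1.645 * 36.0216 * 3.4523 = 204.5689

204.5689 units


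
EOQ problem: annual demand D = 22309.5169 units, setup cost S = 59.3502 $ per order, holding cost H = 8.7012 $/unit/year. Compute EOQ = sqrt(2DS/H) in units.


2*D*S = 2 * 22309.5169 * 59.3502 = 2648148.5798
2*D*S/H = 304342.9159
EOQ = sqrt(304342.9159) = 551.6728

551.6728 units


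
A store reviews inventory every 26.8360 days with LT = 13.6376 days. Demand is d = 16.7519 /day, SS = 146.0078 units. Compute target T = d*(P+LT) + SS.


P + LT = 40.4736
d*(P+LT) = 16.7519 * 40.4736 = 678.0097
T = 678.0097 + 146.0078 = 824.0175

824.0175 units


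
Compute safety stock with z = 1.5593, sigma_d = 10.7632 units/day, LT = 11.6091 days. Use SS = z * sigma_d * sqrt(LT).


sqrt(LT) = sqrt(11.6091) = 3.4072
SS = 1.5593 * 10.7632 * 3.4072 = 57.1835

57.1835 units


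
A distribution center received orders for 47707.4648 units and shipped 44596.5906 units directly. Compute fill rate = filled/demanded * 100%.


FR = 44596.5906 / 47707.4648 * 100 = 93.4793

93.4793%


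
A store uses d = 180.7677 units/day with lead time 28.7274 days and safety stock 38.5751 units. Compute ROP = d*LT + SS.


d*LT = 180.7677 * 28.7274 = 5192.9860
ROP = 5192.9860 + 38.5751 = 5231.5611

5231.5611 units


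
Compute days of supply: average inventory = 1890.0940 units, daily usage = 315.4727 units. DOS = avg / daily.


DOS = 1890.0940 / 315.4727 = 5.9913

5.9913 days


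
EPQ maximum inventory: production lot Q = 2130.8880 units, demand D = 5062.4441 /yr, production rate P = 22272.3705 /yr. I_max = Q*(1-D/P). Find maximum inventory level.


D/P = 0.2273
1 - D/P = 0.7727
I_max = 2130.8880 * 0.7727 = 1646.5434

1646.5434 units


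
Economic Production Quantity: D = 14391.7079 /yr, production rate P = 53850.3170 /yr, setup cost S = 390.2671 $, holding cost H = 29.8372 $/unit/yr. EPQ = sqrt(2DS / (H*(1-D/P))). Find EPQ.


1 - D/P = 1 - 0.2673 = 0.7327
H*(1-D/P) = 21.8631
2DS = 11233220.2124
EPQ = sqrt(513798.3427) = 716.7973

716.7973 units


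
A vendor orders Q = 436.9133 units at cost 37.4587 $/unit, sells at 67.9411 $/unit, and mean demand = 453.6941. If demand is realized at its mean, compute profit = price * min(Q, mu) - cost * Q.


Sales at mu = min(436.9133, 453.6941) = 436.9133
Revenue = 67.9411 * 436.9133 = 29684.3702
Total cost = 37.4587 * 436.9133 = 16366.2042
Profit = 29684.3702 - 16366.2042 = 13318.1660

13318.1660 $


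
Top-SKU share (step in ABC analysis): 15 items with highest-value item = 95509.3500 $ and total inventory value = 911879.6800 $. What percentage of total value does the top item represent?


Top item = 95509.3500
Total = 911879.6800
Percentage = 95509.3500 / 911879.6800 * 100 = 10.4739

10.4739%


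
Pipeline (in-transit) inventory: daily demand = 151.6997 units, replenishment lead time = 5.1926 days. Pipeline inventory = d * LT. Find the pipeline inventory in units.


Pipeline = 151.6997 * 5.1926 = 787.7159

787.7159 units


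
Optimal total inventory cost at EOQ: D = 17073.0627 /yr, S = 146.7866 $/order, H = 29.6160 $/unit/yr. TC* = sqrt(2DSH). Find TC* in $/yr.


2*D*S*H = 148441127.1573
TC* = sqrt(148441127.1573) = 12183.6418

12183.6418 $/yr


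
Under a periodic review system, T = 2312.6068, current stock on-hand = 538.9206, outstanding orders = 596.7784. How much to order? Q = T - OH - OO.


Inventory position = OH + OO = 538.9206 + 596.7784 = 1135.6990
Q = 2312.6068 - 1135.6990 = 1176.9078

1176.9078 units


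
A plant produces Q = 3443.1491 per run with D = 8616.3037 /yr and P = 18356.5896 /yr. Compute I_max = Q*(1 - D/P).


D/P = 0.4694
1 - D/P = 0.5306
I_max = 3443.1491 * 0.5306 = 1826.9873

1826.9873 units


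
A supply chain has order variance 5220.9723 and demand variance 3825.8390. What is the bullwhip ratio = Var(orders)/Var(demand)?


BW = 5220.9723 / 3825.8390 = 1.3647

1.3647


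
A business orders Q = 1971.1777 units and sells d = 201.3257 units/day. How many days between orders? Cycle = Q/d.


Cycle = 1971.1777 / 201.3257 = 9.7910

9.7910 days


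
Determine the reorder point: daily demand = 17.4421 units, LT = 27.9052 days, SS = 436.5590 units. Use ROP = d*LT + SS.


d*LT = 17.4421 * 27.9052 = 486.7253
ROP = 486.7253 + 436.5590 = 923.2843

923.2843 units


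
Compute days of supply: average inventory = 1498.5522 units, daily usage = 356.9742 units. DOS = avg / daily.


DOS = 1498.5522 / 356.9742 = 4.1979

4.1979 days


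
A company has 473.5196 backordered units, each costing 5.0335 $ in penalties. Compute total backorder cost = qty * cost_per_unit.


Total = 473.5196 * 5.0335 = 2383.4609

2383.4609 $


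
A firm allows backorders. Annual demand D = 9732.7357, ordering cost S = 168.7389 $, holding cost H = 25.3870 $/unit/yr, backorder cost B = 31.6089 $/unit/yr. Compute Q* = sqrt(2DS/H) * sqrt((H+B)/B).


sqrt(2DS/H) = 359.6950
sqrt((H+B)/B) = 1.3428
Q* = 359.6950 * 1.3428 = 483.0049

483.0049 units


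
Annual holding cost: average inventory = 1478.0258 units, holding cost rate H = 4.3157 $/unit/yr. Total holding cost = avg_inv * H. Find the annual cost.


Cost = 1478.0258 * 4.3157 = 6378.7159

6378.7159 $/yr


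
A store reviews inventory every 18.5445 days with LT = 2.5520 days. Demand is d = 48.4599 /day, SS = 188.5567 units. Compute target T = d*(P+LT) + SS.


P + LT = 21.0965
d*(P+LT) = 48.4599 * 21.0965 = 1022.3343
T = 1022.3343 + 188.5567 = 1210.8910

1210.8910 units


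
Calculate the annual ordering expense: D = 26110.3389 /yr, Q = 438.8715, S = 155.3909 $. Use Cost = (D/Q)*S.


Number of orders = D/Q = 59.4943
Cost = 59.4943 * 155.3909 = 9244.8679

9244.8679 $/yr


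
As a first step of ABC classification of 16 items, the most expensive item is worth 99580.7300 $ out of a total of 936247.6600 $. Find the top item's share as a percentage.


Top item = 99580.7300
Total = 936247.6600
Percentage = 99580.7300 / 936247.6600 * 100 = 10.6362

10.6362%


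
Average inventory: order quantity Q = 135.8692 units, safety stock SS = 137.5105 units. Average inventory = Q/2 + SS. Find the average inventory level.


Q/2 = 67.9346
Avg = 67.9346 + 137.5105 = 205.4451

205.4451 units


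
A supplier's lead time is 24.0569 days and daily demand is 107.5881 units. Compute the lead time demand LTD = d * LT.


LTD = 107.5881 * 24.0569 = 2588.2362

2588.2362 units


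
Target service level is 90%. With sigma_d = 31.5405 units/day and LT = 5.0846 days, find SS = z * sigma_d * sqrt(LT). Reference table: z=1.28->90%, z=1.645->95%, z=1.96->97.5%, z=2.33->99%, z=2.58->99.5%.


From the table, SL = 90% corresponds to z = 1.28
sqrt(LT) = sqrt(5.0846) = 2.2549
SS = 1.28 * 31.5405 * 2.2549 = 91.0347

91.0347 units


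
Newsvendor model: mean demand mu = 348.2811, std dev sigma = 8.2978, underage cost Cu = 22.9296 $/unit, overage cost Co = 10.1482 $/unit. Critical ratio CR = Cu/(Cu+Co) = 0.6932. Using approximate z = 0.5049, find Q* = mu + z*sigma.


CR = Cu/(Cu+Co) = 22.9296/(22.9296+10.1482) = 0.6932
z = 0.5049
Q* = 348.2811 + 0.5049 * 8.2978 = 352.4707

352.4707 units


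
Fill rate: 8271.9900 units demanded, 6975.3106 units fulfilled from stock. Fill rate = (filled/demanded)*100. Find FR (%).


FR = 6975.3106 / 8271.9900 * 100 = 84.3245

84.3245%


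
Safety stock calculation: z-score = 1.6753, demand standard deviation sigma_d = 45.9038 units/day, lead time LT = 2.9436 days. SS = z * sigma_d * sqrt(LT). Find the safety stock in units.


sqrt(LT) = sqrt(2.9436) = 1.7157
SS = 1.6753 * 45.9038 * 1.7157 = 131.9413

131.9413 units


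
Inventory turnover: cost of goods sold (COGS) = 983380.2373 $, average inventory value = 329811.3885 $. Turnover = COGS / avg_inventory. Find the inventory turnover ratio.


Turnover = 983380.2373 / 329811.3885 = 2.9816

2.9816


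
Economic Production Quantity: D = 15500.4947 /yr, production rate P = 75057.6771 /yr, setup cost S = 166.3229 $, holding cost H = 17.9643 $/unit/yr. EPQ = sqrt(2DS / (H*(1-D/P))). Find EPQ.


1 - D/P = 1 - 0.2065 = 0.7935
H*(1-D/P) = 14.2544
2DS = 5156174.4599
EPQ = sqrt(361724.7961) = 601.4356

601.4356 units


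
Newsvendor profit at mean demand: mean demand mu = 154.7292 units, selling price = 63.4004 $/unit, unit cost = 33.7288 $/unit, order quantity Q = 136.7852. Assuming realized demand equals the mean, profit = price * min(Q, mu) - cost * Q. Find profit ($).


Sales at mu = min(136.7852, 154.7292) = 136.7852
Revenue = 63.4004 * 136.7852 = 8672.2364
Total cost = 33.7288 * 136.7852 = 4613.6007
Profit = 8672.2364 - 4613.6007 = 4058.6357

4058.6357 $


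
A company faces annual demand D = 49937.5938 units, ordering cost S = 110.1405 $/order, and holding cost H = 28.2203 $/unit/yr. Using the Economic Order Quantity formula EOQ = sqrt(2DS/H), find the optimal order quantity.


2*D*S = 2 * 49937.5938 * 110.1405 = 11000303.0999
2*D*S/H = 389801.0687
EOQ = sqrt(389801.0687) = 624.3405

624.3405 units


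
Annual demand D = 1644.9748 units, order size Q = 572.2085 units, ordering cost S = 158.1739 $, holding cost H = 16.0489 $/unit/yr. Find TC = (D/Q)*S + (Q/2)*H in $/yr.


Ordering cost = D*S/Q = 454.7155
Holding cost = Q*H/2 = 4591.6585
TC = 454.7155 + 4591.6585 = 5046.3740

5046.3740 $/yr


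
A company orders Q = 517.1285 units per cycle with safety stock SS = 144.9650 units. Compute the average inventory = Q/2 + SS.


Q/2 = 258.5643
Avg = 258.5643 + 144.9650 = 403.5293

403.5293 units


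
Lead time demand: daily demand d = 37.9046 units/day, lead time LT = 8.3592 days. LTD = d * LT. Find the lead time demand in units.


LTD = 37.9046 * 8.3592 = 316.8521

316.8521 units


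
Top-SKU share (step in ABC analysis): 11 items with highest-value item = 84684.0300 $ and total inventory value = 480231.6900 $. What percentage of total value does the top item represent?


Top item = 84684.0300
Total = 480231.6900
Percentage = 84684.0300 / 480231.6900 * 100 = 17.6340

17.6340%


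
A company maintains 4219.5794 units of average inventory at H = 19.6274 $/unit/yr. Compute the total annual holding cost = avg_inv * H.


Cost = 4219.5794 * 19.6274 = 82819.3727

82819.3727 $/yr


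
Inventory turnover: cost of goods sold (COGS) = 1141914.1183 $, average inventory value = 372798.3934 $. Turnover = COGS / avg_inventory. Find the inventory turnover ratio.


Turnover = 1141914.1183 / 372798.3934 = 3.0631

3.0631


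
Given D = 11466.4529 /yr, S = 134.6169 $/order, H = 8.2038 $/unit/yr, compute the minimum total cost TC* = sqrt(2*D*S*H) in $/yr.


2*D*S*H = 25326416.0271
TC* = sqrt(25326416.0271) = 5032.5357

5032.5357 $/yr


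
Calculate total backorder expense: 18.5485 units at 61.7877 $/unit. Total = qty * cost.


Total = 18.5485 * 61.7877 = 1146.0692

1146.0692 $


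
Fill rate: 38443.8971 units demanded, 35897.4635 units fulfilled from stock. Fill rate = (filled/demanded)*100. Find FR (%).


FR = 35897.4635 / 38443.8971 * 100 = 93.3762

93.3762%


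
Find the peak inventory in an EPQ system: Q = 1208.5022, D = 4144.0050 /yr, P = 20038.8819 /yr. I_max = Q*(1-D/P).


D/P = 0.2068
1 - D/P = 0.7932
I_max = 1208.5022 * 0.7932 = 958.5861

958.5861 units


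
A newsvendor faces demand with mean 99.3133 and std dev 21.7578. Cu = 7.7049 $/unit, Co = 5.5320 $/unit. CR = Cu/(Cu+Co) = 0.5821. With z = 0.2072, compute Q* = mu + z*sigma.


CR = Cu/(Cu+Co) = 7.7049/(7.7049+5.5320) = 0.5821
z = 0.2072
Q* = 99.3133 + 0.2072 * 21.7578 = 103.8215

103.8215 units


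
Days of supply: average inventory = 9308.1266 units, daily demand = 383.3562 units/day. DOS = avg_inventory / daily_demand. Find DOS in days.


DOS = 9308.1266 / 383.3562 = 24.2806

24.2806 days


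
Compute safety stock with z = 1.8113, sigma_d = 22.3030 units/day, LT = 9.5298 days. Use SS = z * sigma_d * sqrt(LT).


sqrt(LT) = sqrt(9.5298) = 3.0870
SS = 1.8113 * 22.3030 * 3.0870 = 124.7084

124.7084 units


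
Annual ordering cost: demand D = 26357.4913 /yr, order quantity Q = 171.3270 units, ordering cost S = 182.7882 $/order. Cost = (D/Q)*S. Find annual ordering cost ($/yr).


Number of orders = D/Q = 153.8432
Cost = 153.8432 * 182.7882 = 28120.7188

28120.7188 $/yr


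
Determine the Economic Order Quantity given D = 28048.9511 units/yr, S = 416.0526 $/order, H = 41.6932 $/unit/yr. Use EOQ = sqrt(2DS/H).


2*D*S = 2 * 28048.9511 * 416.0526 = 23339678.0649
2*D*S/H = 559795.7956
EOQ = sqrt(559795.7956) = 748.1950

748.1950 units


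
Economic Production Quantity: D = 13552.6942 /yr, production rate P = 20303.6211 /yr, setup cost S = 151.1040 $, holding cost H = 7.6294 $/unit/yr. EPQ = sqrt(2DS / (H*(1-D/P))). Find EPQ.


1 - D/P = 1 - 0.6675 = 0.3325
H*(1-D/P) = 2.5368
2DS = 4095732.6088
EPQ = sqrt(1614549.2810) = 1270.6492

1270.6492 units


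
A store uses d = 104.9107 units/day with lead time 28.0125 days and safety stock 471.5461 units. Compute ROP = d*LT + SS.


d*LT = 104.9107 * 28.0125 = 2938.8110
ROP = 2938.8110 + 471.5461 = 3410.3571

3410.3571 units


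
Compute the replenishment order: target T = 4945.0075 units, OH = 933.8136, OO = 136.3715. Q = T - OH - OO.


Inventory position = OH + OO = 933.8136 + 136.3715 = 1070.1851
Q = 4945.0075 - 1070.1851 = 3874.8224

3874.8224 units


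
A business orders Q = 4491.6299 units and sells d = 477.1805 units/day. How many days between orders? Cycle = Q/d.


Cycle = 4491.6299 / 477.1805 = 9.4129

9.4129 days


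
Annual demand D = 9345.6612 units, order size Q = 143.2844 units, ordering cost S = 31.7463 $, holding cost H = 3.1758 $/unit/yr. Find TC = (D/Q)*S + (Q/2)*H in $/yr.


Ordering cost = D*S/Q = 2070.6383
Holding cost = Q*H/2 = 227.5213
TC = 2070.6383 + 227.5213 = 2298.1596

2298.1596 $/yr


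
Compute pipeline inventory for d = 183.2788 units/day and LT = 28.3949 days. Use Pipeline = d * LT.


Pipeline = 183.2788 * 28.3949 = 5204.1832

5204.1832 units


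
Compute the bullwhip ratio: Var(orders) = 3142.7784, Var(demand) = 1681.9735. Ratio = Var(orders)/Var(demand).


BW = 3142.7784 / 1681.9735 = 1.8685

1.8685


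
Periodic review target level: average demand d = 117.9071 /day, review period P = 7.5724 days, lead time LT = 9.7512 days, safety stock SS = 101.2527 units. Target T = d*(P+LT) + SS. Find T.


P + LT = 17.3236
d*(P+LT) = 117.9071 * 17.3236 = 2042.5754
T = 2042.5754 + 101.2527 = 2143.8281

2143.8281 units


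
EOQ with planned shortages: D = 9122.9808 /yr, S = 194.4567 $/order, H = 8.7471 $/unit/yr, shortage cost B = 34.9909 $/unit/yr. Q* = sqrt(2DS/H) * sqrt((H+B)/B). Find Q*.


sqrt(2DS/H) = 636.8876
sqrt((H+B)/B) = 1.1180
Q* = 636.8876 * 1.1180 = 712.0569

712.0569 units


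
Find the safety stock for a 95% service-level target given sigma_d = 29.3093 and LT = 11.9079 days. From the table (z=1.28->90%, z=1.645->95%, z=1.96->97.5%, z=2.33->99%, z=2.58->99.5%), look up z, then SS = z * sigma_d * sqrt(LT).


From the table, SL = 95% corresponds to z = 1.645
sqrt(LT) = sqrt(11.9079) = 3.4508
SS = 1.645 * 29.3093 * 3.4508 = 166.3753

166.3753 units


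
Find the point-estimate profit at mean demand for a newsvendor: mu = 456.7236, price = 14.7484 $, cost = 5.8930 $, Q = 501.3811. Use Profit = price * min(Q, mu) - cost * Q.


Sales at mu = min(501.3811, 456.7236) = 456.7236
Revenue = 14.7484 * 456.7236 = 6735.9423
Total cost = 5.8930 * 501.3811 = 2954.6388
Profit = 6735.9423 - 2954.6388 = 3781.3035

3781.3035 $


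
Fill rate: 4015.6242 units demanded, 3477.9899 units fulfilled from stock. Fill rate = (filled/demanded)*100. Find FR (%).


FR = 3477.9899 / 4015.6242 * 100 = 86.6114

86.6114%


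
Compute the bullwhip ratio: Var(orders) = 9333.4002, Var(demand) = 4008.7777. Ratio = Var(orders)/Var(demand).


BW = 9333.4002 / 4008.7777 = 2.3282

2.3282


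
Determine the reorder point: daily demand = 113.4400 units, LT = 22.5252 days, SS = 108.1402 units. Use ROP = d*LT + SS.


d*LT = 113.4400 * 22.5252 = 2555.2587
ROP = 2555.2587 + 108.1402 = 2663.3989

2663.3989 units


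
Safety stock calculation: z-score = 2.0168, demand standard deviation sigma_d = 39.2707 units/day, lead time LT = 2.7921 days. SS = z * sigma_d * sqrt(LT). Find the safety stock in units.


sqrt(LT) = sqrt(2.7921) = 1.6710
SS = 2.0168 * 39.2707 * 1.6710 = 132.3418

132.3418 units


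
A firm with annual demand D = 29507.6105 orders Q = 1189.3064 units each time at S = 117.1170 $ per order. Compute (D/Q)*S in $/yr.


Number of orders = D/Q = 24.8108
Cost = 24.8108 * 117.1170 = 2905.7632

2905.7632 $/yr


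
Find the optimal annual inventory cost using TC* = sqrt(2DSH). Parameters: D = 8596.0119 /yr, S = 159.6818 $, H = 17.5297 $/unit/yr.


2*D*S*H = 48123466.8787
TC* = sqrt(48123466.8787) = 6937.1080

6937.1080 $/yr


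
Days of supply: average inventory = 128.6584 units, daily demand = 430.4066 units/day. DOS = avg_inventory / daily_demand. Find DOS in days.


DOS = 128.6584 / 430.4066 = 0.2989

0.2989 days


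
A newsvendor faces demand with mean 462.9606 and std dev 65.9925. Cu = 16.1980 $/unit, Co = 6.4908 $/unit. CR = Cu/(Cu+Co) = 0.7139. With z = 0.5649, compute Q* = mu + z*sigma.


CR = Cu/(Cu+Co) = 16.1980/(16.1980+6.4908) = 0.7139
z = 0.5649
Q* = 462.9606 + 0.5649 * 65.9925 = 500.2398

500.2398 units


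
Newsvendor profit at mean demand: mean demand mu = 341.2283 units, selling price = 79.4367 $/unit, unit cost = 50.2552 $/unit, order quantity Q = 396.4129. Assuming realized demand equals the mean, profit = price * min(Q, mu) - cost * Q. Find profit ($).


Sales at mu = min(396.4129, 341.2283) = 341.2283
Revenue = 79.4367 * 341.2283 = 27106.0501
Total cost = 50.2552 * 396.4129 = 19921.8096
Profit = 27106.0501 - 19921.8096 = 7184.2405

7184.2405 $


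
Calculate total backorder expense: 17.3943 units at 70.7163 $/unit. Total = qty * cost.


Total = 17.3943 * 70.7163 = 1230.0605

1230.0605 $


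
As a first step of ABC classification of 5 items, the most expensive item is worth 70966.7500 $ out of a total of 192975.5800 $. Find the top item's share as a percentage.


Top item = 70966.7500
Total = 192975.5800
Percentage = 70966.7500 / 192975.5800 * 100 = 36.7750

36.7750%


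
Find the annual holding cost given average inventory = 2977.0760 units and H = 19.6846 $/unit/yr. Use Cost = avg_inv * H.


Cost = 2977.0760 * 19.6846 = 58602.5502

58602.5502 $/yr


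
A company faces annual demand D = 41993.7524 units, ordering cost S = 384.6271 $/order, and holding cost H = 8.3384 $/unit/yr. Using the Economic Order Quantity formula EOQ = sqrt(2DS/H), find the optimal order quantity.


2*D*S = 2 * 41993.7524 * 384.6271 = 32303870.4075
2*D*S/H = 3874108.9906
EOQ = sqrt(3874108.9906) = 1968.2756

1968.2756 units


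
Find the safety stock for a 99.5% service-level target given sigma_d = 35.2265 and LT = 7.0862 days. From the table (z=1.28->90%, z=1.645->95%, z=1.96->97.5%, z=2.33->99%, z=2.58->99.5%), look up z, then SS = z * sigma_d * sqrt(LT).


From the table, SL = 99.5% corresponds to z = 2.58
sqrt(LT) = sqrt(7.0862) = 2.6620
SS = 2.58 * 35.2265 * 2.6620 = 241.9334

241.9334 units


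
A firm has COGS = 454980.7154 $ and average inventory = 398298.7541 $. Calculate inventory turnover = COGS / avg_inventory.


Turnover = 454980.7154 / 398298.7541 = 1.1423

1.1423


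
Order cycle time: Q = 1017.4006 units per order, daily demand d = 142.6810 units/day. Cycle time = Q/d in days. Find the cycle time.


Cycle = 1017.4006 / 142.6810 = 7.1306

7.1306 days


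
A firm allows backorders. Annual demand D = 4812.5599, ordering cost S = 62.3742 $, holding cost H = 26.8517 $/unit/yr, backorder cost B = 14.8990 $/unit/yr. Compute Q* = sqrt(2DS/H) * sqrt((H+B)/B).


sqrt(2DS/H) = 149.5270
sqrt((H+B)/B) = 1.6740
Q* = 149.5270 * 1.6740 = 250.3070

250.3070 units


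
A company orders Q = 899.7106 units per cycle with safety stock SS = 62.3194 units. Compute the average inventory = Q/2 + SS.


Q/2 = 449.8553
Avg = 449.8553 + 62.3194 = 512.1747

512.1747 units


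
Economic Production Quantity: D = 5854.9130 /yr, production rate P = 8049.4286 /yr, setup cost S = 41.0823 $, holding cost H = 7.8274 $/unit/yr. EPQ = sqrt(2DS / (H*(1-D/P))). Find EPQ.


1 - D/P = 1 - 0.7274 = 0.2726
H*(1-D/P) = 2.1340
2DS = 481066.5847
EPQ = sqrt(225431.2107) = 474.7960

474.7960 units


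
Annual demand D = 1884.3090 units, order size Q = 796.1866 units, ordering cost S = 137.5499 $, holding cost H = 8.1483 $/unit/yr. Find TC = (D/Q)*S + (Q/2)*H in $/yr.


Ordering cost = D*S/Q = 325.5349
Holding cost = Q*H/2 = 3243.7836
TC = 325.5349 + 3243.7836 = 3569.3185

3569.3185 $/yr


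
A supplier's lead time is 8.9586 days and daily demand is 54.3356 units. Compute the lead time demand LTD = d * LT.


LTD = 54.3356 * 8.9586 = 486.7709

486.7709 units


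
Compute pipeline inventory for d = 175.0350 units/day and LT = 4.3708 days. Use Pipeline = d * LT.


Pipeline = 175.0350 * 4.3708 = 765.0430

765.0430 units


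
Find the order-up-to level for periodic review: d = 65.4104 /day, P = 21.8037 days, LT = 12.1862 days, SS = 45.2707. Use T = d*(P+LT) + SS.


P + LT = 33.9899
d*(P+LT) = 65.4104 * 33.9899 = 2223.2930
T = 2223.2930 + 45.2707 = 2268.5637

2268.5637 units


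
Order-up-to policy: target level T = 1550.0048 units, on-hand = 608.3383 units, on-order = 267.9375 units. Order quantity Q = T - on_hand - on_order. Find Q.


Inventory position = OH + OO = 608.3383 + 267.9375 = 876.2758
Q = 1550.0048 - 876.2758 = 673.7290

673.7290 units


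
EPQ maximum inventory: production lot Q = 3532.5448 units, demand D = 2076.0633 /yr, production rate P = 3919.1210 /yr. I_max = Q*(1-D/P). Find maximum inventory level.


D/P = 0.5297
1 - D/P = 0.4703
I_max = 3532.5448 * 0.4703 = 1661.2613

1661.2613 units


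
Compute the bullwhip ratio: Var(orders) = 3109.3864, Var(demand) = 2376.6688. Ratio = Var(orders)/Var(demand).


BW = 3109.3864 / 2376.6688 = 1.3083

1.3083


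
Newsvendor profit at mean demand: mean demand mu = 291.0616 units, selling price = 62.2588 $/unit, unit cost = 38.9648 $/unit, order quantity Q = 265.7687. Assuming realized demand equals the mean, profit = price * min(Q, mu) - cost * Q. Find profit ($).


Sales at mu = min(265.7687, 291.0616) = 265.7687
Revenue = 62.2588 * 265.7687 = 16546.4403
Total cost = 38.9648 * 265.7687 = 10355.6242
Profit = 16546.4403 - 10355.6242 = 6190.8161

6190.8161 $


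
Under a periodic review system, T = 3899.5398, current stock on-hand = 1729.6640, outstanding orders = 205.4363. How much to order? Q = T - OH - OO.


Inventory position = OH + OO = 1729.6640 + 205.4363 = 1935.1003
Q = 3899.5398 - 1935.1003 = 1964.4395

1964.4395 units


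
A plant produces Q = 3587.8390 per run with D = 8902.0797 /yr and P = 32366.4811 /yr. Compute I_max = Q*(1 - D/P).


D/P = 0.2750
1 - D/P = 0.7250
I_max = 3587.8390 * 0.7250 = 2601.0395

2601.0395 units


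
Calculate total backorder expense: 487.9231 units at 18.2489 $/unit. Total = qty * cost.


Total = 487.9231 * 18.2489 = 8904.0599

8904.0599 $


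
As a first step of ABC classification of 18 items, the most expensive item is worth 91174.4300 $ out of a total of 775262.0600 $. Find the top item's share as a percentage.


Top item = 91174.4300
Total = 775262.0600
Percentage = 91174.4300 / 775262.0600 * 100 = 11.7605

11.7605%


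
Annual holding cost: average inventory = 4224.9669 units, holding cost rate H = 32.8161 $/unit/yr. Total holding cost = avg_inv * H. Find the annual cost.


Cost = 4224.9669 * 32.8161 = 138646.9363

138646.9363 $/yr


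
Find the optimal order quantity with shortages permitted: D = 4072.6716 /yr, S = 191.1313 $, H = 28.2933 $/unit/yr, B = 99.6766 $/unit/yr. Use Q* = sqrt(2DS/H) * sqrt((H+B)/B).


sqrt(2DS/H) = 234.5734
sqrt((H+B)/B) = 1.1331
Q* = 234.5734 * 1.1331 = 265.7885

265.7885 units


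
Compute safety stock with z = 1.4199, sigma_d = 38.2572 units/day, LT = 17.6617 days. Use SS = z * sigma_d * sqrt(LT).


sqrt(LT) = sqrt(17.6617) = 4.2026
SS = 1.4199 * 38.2572 * 4.2026 = 228.2902

228.2902 units


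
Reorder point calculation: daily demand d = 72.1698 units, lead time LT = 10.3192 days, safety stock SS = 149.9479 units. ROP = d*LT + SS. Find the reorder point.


d*LT = 72.1698 * 10.3192 = 744.7346
ROP = 744.7346 + 149.9479 = 894.6825

894.6825 units


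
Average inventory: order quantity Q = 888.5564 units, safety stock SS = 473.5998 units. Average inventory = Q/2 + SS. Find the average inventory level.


Q/2 = 444.2782
Avg = 444.2782 + 473.5998 = 917.8780

917.8780 units


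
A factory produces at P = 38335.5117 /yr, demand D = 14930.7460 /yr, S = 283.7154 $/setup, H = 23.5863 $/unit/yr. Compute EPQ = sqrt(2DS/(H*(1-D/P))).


1 - D/P = 1 - 0.3895 = 0.6105
H*(1-D/P) = 14.4000
2DS = 8472165.1474
EPQ = sqrt(588344.3151) = 767.0361

767.0361 units


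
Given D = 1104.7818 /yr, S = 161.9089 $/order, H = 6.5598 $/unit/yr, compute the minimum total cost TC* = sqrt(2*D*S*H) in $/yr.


2*D*S*H = 2346755.4088
TC* = sqrt(2346755.4088) = 1531.9123

1531.9123 $/yr


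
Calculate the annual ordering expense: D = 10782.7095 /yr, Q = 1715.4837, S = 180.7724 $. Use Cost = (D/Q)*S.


Number of orders = D/Q = 6.2855
Cost = 6.2855 * 180.7724 = 1136.2488

1136.2488 $/yr


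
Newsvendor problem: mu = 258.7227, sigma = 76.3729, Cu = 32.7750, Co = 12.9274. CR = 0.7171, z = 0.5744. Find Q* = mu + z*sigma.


CR = Cu/(Cu+Co) = 32.7750/(32.7750+12.9274) = 0.7171
z = 0.5744
Q* = 258.7227 + 0.5744 * 76.3729 = 302.5913

302.5913 units


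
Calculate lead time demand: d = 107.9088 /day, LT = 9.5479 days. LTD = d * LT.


LTD = 107.9088 * 9.5479 = 1030.3024

1030.3024 units


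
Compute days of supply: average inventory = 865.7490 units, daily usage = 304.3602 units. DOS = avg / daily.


DOS = 865.7490 / 304.3602 = 2.8445

2.8445 days


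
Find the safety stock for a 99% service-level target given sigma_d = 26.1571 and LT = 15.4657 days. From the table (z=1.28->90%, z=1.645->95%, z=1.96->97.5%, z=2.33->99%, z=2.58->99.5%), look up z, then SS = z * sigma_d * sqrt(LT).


From the table, SL = 99% corresponds to z = 2.33
sqrt(LT) = sqrt(15.4657) = 3.9326
SS = 2.33 * 26.1571 * 3.9326 = 239.6792

239.6792 units


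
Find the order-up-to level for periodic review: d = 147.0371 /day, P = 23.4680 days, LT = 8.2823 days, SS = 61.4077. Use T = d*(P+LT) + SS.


P + LT = 31.7503
d*(P+LT) = 147.0371 * 31.7503 = 4668.4720
T = 4668.4720 + 61.4077 = 4729.8797

4729.8797 units


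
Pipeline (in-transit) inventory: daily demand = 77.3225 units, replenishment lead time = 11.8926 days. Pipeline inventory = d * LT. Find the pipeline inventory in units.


Pipeline = 77.3225 * 11.8926 = 919.5656

919.5656 units


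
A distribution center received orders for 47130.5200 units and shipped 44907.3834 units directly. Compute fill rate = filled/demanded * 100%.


FR = 44907.3834 / 47130.5200 * 100 = 95.2830

95.2830%


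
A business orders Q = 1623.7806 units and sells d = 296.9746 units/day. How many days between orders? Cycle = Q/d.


Cycle = 1623.7806 / 296.9746 = 5.4677

5.4677 days


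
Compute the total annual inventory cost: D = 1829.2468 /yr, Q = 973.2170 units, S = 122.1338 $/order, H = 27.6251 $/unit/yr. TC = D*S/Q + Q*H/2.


Ordering cost = D*S/Q = 229.5612
Holding cost = Q*H/2 = 13442.6085
TC = 229.5612 + 13442.6085 = 13672.1697

13672.1697 $/yr


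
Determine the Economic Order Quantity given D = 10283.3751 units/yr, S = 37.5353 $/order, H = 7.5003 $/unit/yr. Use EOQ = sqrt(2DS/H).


2*D*S = 2 * 10283.3751 * 37.5353 = 771979.1388
2*D*S/H = 102926.4348
EOQ = sqrt(102926.4348) = 320.8215

320.8215 units


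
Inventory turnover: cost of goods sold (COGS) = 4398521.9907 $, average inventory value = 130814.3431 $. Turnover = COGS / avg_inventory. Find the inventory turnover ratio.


Turnover = 4398521.9907 / 130814.3431 = 33.6242

33.6242


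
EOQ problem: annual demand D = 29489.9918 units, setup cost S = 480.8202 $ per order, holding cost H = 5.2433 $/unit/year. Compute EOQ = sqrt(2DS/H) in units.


2*D*S = 2 * 29489.9918 * 480.8202 = 28358767.5105
2*D*S/H = 5408572.3706
EOQ = sqrt(5408572.3706) = 2325.6338

2325.6338 units


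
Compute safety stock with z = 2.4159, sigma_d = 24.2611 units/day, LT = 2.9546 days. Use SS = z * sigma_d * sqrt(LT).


sqrt(LT) = sqrt(2.9546) = 1.7189
SS = 2.4159 * 24.2611 * 1.7189 = 100.7485

100.7485 units


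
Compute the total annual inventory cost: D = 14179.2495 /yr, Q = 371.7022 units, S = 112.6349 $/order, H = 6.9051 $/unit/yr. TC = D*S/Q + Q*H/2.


Ordering cost = D*S/Q = 4296.6610
Holding cost = Q*H/2 = 1283.3204
TC = 4296.6610 + 1283.3204 = 5579.9814

5579.9814 $/yr


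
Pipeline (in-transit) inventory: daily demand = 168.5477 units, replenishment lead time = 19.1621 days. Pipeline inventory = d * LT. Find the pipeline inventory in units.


Pipeline = 168.5477 * 19.1621 = 3229.7279

3229.7279 units


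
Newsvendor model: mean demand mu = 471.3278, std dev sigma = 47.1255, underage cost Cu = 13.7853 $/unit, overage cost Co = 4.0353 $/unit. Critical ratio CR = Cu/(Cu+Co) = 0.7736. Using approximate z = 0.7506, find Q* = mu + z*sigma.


CR = Cu/(Cu+Co) = 13.7853/(13.7853+4.0353) = 0.7736
z = 0.7506
Q* = 471.3278 + 0.7506 * 47.1255 = 506.7002

506.7002 units


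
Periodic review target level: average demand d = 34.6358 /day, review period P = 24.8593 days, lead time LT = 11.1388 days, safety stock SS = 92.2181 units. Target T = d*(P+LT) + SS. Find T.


P + LT = 35.9981
d*(P+LT) = 34.6358 * 35.9981 = 1246.8230
T = 1246.8230 + 92.2181 = 1339.0411

1339.0411 units


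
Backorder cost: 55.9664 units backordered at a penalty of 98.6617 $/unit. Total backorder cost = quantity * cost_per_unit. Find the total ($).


Total = 55.9664 * 98.6617 = 5521.7402

5521.7402 $


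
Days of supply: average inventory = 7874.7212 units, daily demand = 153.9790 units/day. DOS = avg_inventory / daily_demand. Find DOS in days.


DOS = 7874.7212 / 153.9790 = 51.1415

51.1415 days


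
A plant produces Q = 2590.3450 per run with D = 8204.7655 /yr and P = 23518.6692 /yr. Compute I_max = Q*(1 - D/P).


D/P = 0.3489
1 - D/P = 0.6511
I_max = 2590.3450 * 0.6511 = 1686.6726

1686.6726 units


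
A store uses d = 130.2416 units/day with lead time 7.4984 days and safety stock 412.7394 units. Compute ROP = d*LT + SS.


d*LT = 130.2416 * 7.4984 = 976.6036
ROP = 976.6036 + 412.7394 = 1389.3430

1389.3430 units


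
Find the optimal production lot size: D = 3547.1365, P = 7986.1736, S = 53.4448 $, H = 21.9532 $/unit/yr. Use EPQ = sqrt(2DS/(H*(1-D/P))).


1 - D/P = 1 - 0.4442 = 0.5558
H*(1-D/P) = 12.2025
2DS = 379152.0016
EPQ = sqrt(31071.7340) = 176.2718

176.2718 units


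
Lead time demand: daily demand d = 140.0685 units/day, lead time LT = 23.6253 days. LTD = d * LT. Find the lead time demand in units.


LTD = 140.0685 * 23.6253 = 3309.1603

3309.1603 units


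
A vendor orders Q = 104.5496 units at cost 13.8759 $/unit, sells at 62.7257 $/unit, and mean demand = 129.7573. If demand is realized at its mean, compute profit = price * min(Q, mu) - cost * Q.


Sales at mu = min(104.5496, 129.7573) = 104.5496
Revenue = 62.7257 * 104.5496 = 6557.9468
Total cost = 13.8759 * 104.5496 = 1450.7198
Profit = 6557.9468 - 1450.7198 = 5107.2271

5107.2271 $


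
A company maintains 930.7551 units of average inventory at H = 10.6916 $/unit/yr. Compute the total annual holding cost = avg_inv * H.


Cost = 930.7551 * 10.6916 = 9951.2612

9951.2612 $/yr


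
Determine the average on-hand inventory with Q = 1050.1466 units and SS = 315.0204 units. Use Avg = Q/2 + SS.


Q/2 = 525.0733
Avg = 525.0733 + 315.0204 = 840.0937

840.0937 units


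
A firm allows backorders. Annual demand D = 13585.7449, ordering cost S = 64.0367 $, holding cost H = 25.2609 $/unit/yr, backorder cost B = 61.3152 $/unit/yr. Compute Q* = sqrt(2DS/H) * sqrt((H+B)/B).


sqrt(2DS/H) = 262.4501
sqrt((H+B)/B) = 1.1883
Q* = 262.4501 * 1.1883 = 311.8615

311.8615 units


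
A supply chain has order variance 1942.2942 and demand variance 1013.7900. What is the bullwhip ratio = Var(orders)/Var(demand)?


BW = 1942.2942 / 1013.7900 = 1.9159

1.9159


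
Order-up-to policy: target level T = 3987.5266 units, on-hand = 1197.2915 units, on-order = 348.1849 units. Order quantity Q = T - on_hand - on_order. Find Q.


Inventory position = OH + OO = 1197.2915 + 348.1849 = 1545.4764
Q = 3987.5266 - 1545.4764 = 2442.0502

2442.0502 units


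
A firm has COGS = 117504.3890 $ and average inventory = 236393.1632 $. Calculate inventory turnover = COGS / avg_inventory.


Turnover = 117504.3890 / 236393.1632 = 0.4971

0.4971


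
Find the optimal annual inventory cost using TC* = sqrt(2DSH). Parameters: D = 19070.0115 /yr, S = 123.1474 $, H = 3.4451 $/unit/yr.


2*D*S*H = 16181099.5671
TC* = sqrt(16181099.5671) = 4022.5737

4022.5737 $/yr


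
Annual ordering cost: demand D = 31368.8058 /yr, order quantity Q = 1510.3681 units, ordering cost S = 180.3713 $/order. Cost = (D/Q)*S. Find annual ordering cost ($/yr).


Number of orders = D/Q = 20.7690
Cost = 20.7690 * 180.3713 = 3746.1280

3746.1280 $/yr


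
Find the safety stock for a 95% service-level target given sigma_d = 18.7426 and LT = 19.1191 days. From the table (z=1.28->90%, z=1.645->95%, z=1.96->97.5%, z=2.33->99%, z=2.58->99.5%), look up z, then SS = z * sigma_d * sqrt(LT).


From the table, SL = 95% corresponds to z = 1.645
sqrt(LT) = sqrt(19.1191) = 4.3725
SS = 1.645 * 18.7426 * 4.3725 = 134.8123

134.8123 units


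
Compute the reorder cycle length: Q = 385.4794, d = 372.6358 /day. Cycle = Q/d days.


Cycle = 385.4794 / 372.6358 = 1.0345

1.0345 days


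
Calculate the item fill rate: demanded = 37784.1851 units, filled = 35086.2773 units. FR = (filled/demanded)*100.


FR = 35086.2773 / 37784.1851 * 100 = 92.8597

92.8597%


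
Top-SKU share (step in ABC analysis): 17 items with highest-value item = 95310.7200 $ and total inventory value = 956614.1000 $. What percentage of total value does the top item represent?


Top item = 95310.7200
Total = 956614.1000
Percentage = 95310.7200 / 956614.1000 * 100 = 9.9633

9.9633%


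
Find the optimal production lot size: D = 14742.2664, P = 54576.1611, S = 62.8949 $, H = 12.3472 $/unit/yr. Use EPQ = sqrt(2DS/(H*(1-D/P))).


1 - D/P = 1 - 0.2701 = 0.7299
H*(1-D/P) = 9.0119
2DS = 1854426.7420
EPQ = sqrt(205774.4320) = 453.6237

453.6237 units


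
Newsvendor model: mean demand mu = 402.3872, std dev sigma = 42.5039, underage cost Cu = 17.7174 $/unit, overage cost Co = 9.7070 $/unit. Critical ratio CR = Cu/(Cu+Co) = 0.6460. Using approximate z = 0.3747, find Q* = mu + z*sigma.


CR = Cu/(Cu+Co) = 17.7174/(17.7174+9.7070) = 0.6460
z = 0.3747
Q* = 402.3872 + 0.3747 * 42.5039 = 418.3134

418.3134 units


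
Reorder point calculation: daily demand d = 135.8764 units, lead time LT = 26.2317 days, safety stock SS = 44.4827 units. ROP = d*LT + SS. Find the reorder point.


d*LT = 135.8764 * 26.2317 = 3564.2690
ROP = 3564.2690 + 44.4827 = 3608.7517

3608.7517 units


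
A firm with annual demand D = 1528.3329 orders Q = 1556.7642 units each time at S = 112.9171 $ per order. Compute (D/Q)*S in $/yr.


Number of orders = D/Q = 0.9817
Cost = 0.9817 * 112.9171 = 110.8549

110.8549 $/yr


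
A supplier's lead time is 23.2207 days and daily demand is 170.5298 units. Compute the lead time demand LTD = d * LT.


LTD = 170.5298 * 23.2207 = 3959.8213

3959.8213 units


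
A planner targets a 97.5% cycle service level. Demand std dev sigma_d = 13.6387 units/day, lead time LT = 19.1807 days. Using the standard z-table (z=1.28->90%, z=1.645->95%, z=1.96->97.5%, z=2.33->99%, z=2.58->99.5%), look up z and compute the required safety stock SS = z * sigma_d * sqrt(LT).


From the table, SL = 97.5% corresponds to z = 1.96
sqrt(LT) = sqrt(19.1807) = 4.3796
SS = 1.96 * 13.6387 * 4.3796 = 117.0742

117.0742 units


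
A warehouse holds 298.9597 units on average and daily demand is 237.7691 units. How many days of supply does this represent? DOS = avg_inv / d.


DOS = 298.9597 / 237.7691 = 1.2574

1.2574 days


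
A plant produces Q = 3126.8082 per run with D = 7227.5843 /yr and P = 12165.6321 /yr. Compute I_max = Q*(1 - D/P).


D/P = 0.5941
1 - D/P = 0.4059
I_max = 3126.8082 * 0.4059 = 1269.1760

1269.1760 units


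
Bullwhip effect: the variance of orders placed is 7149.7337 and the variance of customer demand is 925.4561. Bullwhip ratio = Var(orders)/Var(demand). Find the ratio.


BW = 7149.7337 / 925.4561 = 7.7256

7.7256


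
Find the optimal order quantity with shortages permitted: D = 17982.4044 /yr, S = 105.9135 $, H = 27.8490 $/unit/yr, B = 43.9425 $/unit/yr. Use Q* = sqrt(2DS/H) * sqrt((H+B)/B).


sqrt(2DS/H) = 369.8365
sqrt((H+B)/B) = 1.2782
Q* = 369.8365 * 1.2782 = 472.7199

472.7199 units


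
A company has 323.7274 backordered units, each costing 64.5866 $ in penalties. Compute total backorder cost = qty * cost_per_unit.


Total = 323.7274 * 64.5866 = 20908.4521

20908.4521 $


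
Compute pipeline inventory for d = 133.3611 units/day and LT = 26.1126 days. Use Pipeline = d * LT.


Pipeline = 133.3611 * 26.1126 = 3482.4051

3482.4051 units


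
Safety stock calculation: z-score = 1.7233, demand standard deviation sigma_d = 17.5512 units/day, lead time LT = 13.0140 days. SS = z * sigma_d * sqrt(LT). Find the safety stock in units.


sqrt(LT) = sqrt(13.0140) = 3.6075
SS = 1.7233 * 17.5512 * 3.6075 = 109.1121

109.1121 units


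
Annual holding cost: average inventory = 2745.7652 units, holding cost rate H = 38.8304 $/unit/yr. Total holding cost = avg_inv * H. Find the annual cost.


Cost = 2745.7652 * 38.8304 = 106619.1610

106619.1610 $/yr


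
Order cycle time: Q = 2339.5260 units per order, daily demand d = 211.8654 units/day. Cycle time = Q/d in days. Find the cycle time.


Cycle = 2339.5260 / 211.8654 = 11.0425

11.0425 days


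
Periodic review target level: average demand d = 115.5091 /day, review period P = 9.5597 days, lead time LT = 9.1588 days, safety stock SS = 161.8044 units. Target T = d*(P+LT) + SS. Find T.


P + LT = 18.7185
d*(P+LT) = 115.5091 * 18.7185 = 2162.1571
T = 2162.1571 + 161.8044 = 2323.9615

2323.9615 units
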